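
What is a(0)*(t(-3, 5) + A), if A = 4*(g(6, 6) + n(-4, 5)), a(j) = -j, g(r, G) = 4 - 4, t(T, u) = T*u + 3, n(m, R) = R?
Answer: 0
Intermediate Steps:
t(T, u) = 3 + T*u
g(r, G) = 0
A = 20 (A = 4*(0 + 5) = 4*5 = 20)
a(0)*(t(-3, 5) + A) = (-1*0)*((3 - 3*5) + 20) = 0*((3 - 15) + 20) = 0*(-12 + 20) = 0*8 = 0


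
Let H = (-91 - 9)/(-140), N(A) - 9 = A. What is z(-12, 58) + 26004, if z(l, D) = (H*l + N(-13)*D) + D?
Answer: 180750/7 ≈ 25821.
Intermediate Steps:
N(A) = 9 + A
H = 5/7 (H = -100*(-1/140) = 5/7 ≈ 0.71429)
z(l, D) = -3*D + 5*l/7 (z(l, D) = (5*l/7 + (9 - 13)*D) + D = (5*l/7 - 4*D) + D = (-4*D + 5*l/7) + D = -3*D + 5*l/7)
z(-12, 58) + 26004 = (-3*58 + (5/7)*(-12)) + 26004 = (-174 - 60/7) + 26004 = -1278/7 + 26004 = 180750/7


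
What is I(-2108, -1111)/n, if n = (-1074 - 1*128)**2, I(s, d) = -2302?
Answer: -1151/722402 ≈ -0.0015933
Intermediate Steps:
n = 1444804 (n = (-1074 - 128)**2 = (-1202)**2 = 1444804)
I(-2108, -1111)/n = -2302/1444804 = -2302*1/1444804 = -1151/722402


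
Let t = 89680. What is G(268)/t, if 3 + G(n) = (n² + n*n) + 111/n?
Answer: 38496971/24034240 ≈ 1.6018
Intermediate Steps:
G(n) = -3 + 2*n² + 111/n (G(n) = -3 + ((n² + n*n) + 111/n) = -3 + ((n² + n²) + 111/n) = -3 + (2*n² + 111/n) = -3 + 2*n² + 111/n)
G(268)/t = (-3 + 2*268² + 111/268)/89680 = (-3 + 2*71824 + 111*(1/268))*(1/89680) = (-3 + 143648 + 111/268)*(1/89680) = (38496971/268)*(1/89680) = 38496971/24034240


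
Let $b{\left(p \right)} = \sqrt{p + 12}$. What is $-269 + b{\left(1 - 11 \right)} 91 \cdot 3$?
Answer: $-269 + 273 \sqrt{2} \approx 117.08$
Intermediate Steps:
$b{\left(p \right)} = \sqrt{12 + p}$
$-269 + b{\left(1 - 11 \right)} 91 \cdot 3 = -269 + \sqrt{12 + \left(1 - 11\right)} 91 \cdot 3 = -269 + \sqrt{12 - 10} \cdot 273 = -269 + \sqrt{2} \cdot 273 = -269 + 273 \sqrt{2}$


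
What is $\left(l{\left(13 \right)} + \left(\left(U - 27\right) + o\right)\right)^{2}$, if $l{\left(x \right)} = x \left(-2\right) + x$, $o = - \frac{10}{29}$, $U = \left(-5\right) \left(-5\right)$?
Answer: $\frac{198025}{841} \approx 235.46$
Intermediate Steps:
$U = 25$
$o = - \frac{10}{29}$ ($o = \left(-10\right) \frac{1}{29} = - \frac{10}{29} \approx -0.34483$)
$l{\left(x \right)} = - x$ ($l{\left(x \right)} = - 2 x + x = - x$)
$\left(l{\left(13 \right)} + \left(\left(U - 27\right) + o\right)\right)^{2} = \left(\left(-1\right) 13 + \left(\left(25 - 27\right) - \frac{10}{29}\right)\right)^{2} = \left(-13 - \frac{68}{29}\right)^{2} = \left(- \frac{445}{29}\right)^{2} = \frac{198025}{841}$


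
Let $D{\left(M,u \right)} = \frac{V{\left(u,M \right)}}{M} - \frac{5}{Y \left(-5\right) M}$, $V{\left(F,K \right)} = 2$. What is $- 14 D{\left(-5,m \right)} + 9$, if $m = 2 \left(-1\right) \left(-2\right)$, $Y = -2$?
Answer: $\frac{66}{5} \approx 13.2$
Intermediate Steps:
$m = 4$ ($m = \left(-2\right) \left(-2\right) = 4$)
$D{\left(M,u \right)} = \frac{3}{2 M}$ ($D{\left(M,u \right)} = \frac{2}{M} - \frac{5}{\left(-2\right) \left(-5\right) M} = \frac{2}{M} - \frac{5}{10 M} = \frac{2}{M} - 5 \frac{1}{10 M} = \frac{2}{M} - \frac{1}{2 M} = \frac{3}{2 M}$)
$- 14 D{\left(-5,m \right)} + 9 = - 14 \frac{3}{2 \left(-5\right)} + 9 = - 14 \cdot \frac{3}{2} \left(- \frac{1}{5}\right) + 9 = \left(-14\right) \left(- \frac{3}{10}\right) + 9 = \frac{21}{5} + 9 = \frac{66}{5}$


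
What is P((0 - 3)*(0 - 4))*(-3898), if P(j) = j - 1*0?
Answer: -46776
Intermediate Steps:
P(j) = j (P(j) = j + 0 = j)
P((0 - 3)*(0 - 4))*(-3898) = ((0 - 3)*(0 - 4))*(-3898) = -3*(-4)*(-3898) = 12*(-3898) = -46776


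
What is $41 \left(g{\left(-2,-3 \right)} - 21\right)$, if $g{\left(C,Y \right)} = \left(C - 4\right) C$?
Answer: $-369$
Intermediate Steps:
$g{\left(C,Y \right)} = C \left(-4 + C\right)$ ($g{\left(C,Y \right)} = \left(-4 + C\right) C = C \left(-4 + C\right)$)
$41 \left(g{\left(-2,-3 \right)} - 21\right) = 41 \left(- 2 \left(-4 - 2\right) - 21\right) = 41 \left(\left(-2\right) \left(-6\right) - 21\right) = 41 \left(12 - 21\right) = 41 \left(-9\right) = -369$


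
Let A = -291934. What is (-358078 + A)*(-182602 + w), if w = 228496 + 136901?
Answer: -118818943540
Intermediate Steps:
w = 365397
(-358078 + A)*(-182602 + w) = (-358078 - 291934)*(-182602 + 365397) = -650012*182795 = -118818943540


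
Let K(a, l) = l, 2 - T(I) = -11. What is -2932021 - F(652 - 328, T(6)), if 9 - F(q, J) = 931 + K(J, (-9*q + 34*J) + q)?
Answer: -2933249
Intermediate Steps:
T(I) = 13 (T(I) = 2 - 1*(-11) = 2 + 11 = 13)
F(q, J) = -922 - 34*J + 8*q (F(q, J) = 9 - (931 + ((-9*q + 34*J) + q)) = 9 - (931 + (-8*q + 34*J)) = 9 - (931 - 8*q + 34*J) = 9 + (-931 - 34*J + 8*q) = -922 - 34*J + 8*q)
-2932021 - F(652 - 328, T(6)) = -2932021 - (-922 - 34*13 + 8*(652 - 328)) = -2932021 - (-922 - 442 + 8*324) = -2932021 - (-922 - 442 + 2592) = -2932021 - 1*1228 = -2932021 - 1228 = -2933249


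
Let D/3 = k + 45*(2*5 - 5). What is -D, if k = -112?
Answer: -339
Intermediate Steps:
D = 339 (D = 3*(-112 + 45*(2*5 - 5)) = 3*(-112 + 45*(10 - 5)) = 3*(-112 + 45*5) = 3*(-112 + 225) = 3*113 = 339)
-D = -1*339 = -339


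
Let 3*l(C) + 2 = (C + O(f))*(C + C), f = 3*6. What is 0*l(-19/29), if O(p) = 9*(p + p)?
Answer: 0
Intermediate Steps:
f = 18
O(p) = 18*p (O(p) = 9*(2*p) = 18*p)
l(C) = -⅔ + 2*C*(324 + C)/3 (l(C) = -⅔ + ((C + 18*18)*(C + C))/3 = -⅔ + ((C + 324)*(2*C))/3 = -⅔ + ((324 + C)*(2*C))/3 = -⅔ + (2*C*(324 + C))/3 = -⅔ + 2*C*(324 + C)/3)
0*l(-19/29) = 0*(-⅔ + 216*(-19/29) + 2*(-19/29)²/3) = 0*(-⅔ - 4104/29 + (⅔)*(361/841)) = 0*(-⅔ - 4104/29 + 722/2523) = 0*(-119336/841) = 0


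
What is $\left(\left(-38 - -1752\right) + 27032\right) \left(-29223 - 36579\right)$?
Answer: $-1891544292$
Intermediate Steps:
$\left(\left(-38 - -1752\right) + 27032\right) \left(-29223 - 36579\right) = \left(\left(-38 + 1752\right) + 27032\right) \left(-65802\right) = \left(1714 + 27032\right) \left(-65802\right) = 28746 \left(-65802\right) = -1891544292$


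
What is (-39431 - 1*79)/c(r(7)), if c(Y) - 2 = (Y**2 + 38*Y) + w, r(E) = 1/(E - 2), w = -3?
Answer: -493875/83 ≈ -5950.3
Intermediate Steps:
r(E) = 1/(-2 + E)
c(Y) = -1 + Y**2 + 38*Y (c(Y) = 2 + ((Y**2 + 38*Y) - 3) = 2 + (-3 + Y**2 + 38*Y) = -1 + Y**2 + 38*Y)
(-39431 - 1*79)/c(r(7)) = (-39431 - 1*79)/(-1 + (1/(-2 + 7))**2 + 38/(-2 + 7)) = (-39431 - 79)/(-1 + (1/5)**2 + 38/5) = -39510/(-1 + (1/5)**2 + 38*(1/5)) = -39510/(-1 + 1/25 + 38/5) = -39510/166/25 = -39510*25/166 = -493875/83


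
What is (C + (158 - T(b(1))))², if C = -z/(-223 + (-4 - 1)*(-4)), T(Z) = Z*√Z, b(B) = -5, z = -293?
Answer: 1004880836/41209 + 317810*I*√5/203 ≈ 24385.0 + 3500.7*I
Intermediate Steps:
T(Z) = Z^(3/2)
C = -293/203 (C = -(-293)/(-223 + (-4 - 1)*(-4)) = -(-293)/(-223 - 5*(-4)) = -(-293)/(-223 + 20) = -(-293)/(-203) = -(-293)*(-1)/203 = -1*293/203 = -293/203 ≈ -1.4433)
(C + (158 - T(b(1))))² = (-293/203 + (158 - (-5)^(3/2)))² = (-293/203 + (158 - (-5)*I*√5))² = (-293/203 + (158 + 5*I*√5))² = (31781/203 + 5*I*√5)²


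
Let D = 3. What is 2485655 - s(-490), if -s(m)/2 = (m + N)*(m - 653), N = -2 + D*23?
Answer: 3452633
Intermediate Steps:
N = 67 (N = -2 + 3*23 = -2 + 69 = 67)
s(m) = -2*(-653 + m)*(67 + m) (s(m) = -2*(m + 67)*(m - 653) = -2*(67 + m)*(-653 + m) = -2*(-653 + m)*(67 + m))
2485655 - s(-490) = 2485655 - (87502 - 2*(-490)² + 1172*(-490)) = 2485655 - (87502 - 2*240100 - 574280) = 2485655 - (87502 - 480200 - 574280) = 2485655 - 1*(-966978) = 2485655 + 966978 = 3452633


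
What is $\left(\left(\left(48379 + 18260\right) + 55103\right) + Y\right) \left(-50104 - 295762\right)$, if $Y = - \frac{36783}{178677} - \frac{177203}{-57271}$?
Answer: $- \frac{47876182690905597248}{1137001163} \approx -4.2107 \cdot 10^{10}$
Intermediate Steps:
$Y = \frac{3283944582}{1137001163}$ ($Y = \left(-36783\right) \frac{1}{178677} - - \frac{177203}{57271} = - \frac{4087}{19853} + \frac{177203}{57271} = \frac{3283944582}{1137001163} \approx 2.8883$)
$\left(\left(\left(48379 + 18260\right) + 55103\right) + Y\right) \left(-50104 - 295762\right) = \left(\left(\left(48379 + 18260\right) + 55103\right) + \frac{3283944582}{1137001163}\right) \left(-50104 - 295762\right) = \left(\left(66639 + 55103\right) + \frac{3283944582}{1137001163}\right) \left(-345866\right) = \left(121742 + \frac{3283944582}{1137001163}\right) \left(-345866\right) = \frac{138424079530528}{1137001163} \left(-345866\right) = - \frac{47876182690905597248}{1137001163}$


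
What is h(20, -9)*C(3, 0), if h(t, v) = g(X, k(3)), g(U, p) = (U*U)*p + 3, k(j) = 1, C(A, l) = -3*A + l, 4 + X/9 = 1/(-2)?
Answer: -59157/4 ≈ -14789.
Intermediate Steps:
X = -81/2 (X = -36 + 9/(-2) = -36 + 9*(-1/2) = -36 - 9/2 = -81/2 ≈ -40.500)
C(A, l) = l - 3*A
g(U, p) = 3 + p*U**2 (g(U, p) = U**2*p + 3 = p*U**2 + 3 = 3 + p*U**2)
h(t, v) = 6573/4 (h(t, v) = 3 + 1*(-81/2)**2 = 3 + 1*(6561/4) = 3 + 6561/4 = 6573/4)
h(20, -9)*C(3, 0) = 6573*(0 - 3*3)/4 = 6573*(0 - 9)/4 = (6573/4)*(-9) = -59157/4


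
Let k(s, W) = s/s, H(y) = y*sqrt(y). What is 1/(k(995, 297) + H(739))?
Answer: -1/403583418 + 739*sqrt(739)/403583418 ≈ 4.9775e-5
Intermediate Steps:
H(y) = y**(3/2)
k(s, W) = 1
1/(k(995, 297) + H(739)) = 1/(1 + 739**(3/2)) = 1/(1 + 739*sqrt(739))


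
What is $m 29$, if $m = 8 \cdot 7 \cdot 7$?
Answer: $11368$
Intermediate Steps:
$m = 392$ ($m = 56 \cdot 7 = 392$)
$m 29 = 392 \cdot 29 = 11368$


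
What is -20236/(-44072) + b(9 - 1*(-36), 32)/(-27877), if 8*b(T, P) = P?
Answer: 140985671/307148786 ≈ 0.45901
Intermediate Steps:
b(T, P) = P/8
-20236/(-44072) + b(9 - 1*(-36), 32)/(-27877) = -20236/(-44072) + ((1/8)*32)/(-27877) = -20236*(-1/44072) + 4*(-1/27877) = 5059/11018 - 4/27877 = 140985671/307148786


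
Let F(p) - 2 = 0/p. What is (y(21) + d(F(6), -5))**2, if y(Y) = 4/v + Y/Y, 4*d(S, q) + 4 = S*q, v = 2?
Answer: 1/4 ≈ 0.25000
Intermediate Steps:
F(p) = 2 (F(p) = 2 + 0/p = 2 + 0 = 2)
d(S, q) = -1 + S*q/4 (d(S, q) = -1 + (S*q)/4 = -1 + S*q/4)
y(Y) = 3 (y(Y) = 4/2 + Y/Y = 4*(1/2) + 1 = 2 + 1 = 3)
(y(21) + d(F(6), -5))**2 = (3 + (-1 + (1/4)*2*(-5)))**2 = (3 + (-1 - 5/2))**2 = (3 - 7/2)**2 = (-1/2)**2 = 1/4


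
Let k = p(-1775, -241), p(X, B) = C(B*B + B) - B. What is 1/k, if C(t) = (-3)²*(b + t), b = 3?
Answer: 1/520828 ≈ 1.9200e-6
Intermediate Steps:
C(t) = 27 + 9*t (C(t) = (-3)²*(3 + t) = 9*(3 + t) = 27 + 9*t)
p(X, B) = 27 + 8*B + 9*B² (p(X, B) = (27 + 9*(B*B + B)) - B = (27 + 9*(B² + B)) - B = (27 + 9*(B + B²)) - B = (27 + (9*B + 9*B²)) - B = (27 + 9*B + 9*B²) - B = 27 + 8*B + 9*B²)
k = 520828 (k = 27 - 1*(-241) + 9*(-241)*(1 - 241) = 27 + 241 + 9*(-241)*(-240) = 27 + 241 + 520560 = 520828)
1/k = 1/520828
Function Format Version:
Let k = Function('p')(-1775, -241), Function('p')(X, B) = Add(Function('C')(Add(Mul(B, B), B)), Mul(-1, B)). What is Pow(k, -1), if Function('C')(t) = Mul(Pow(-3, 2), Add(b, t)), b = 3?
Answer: Rational(1, 520828) ≈ 1.9200e-6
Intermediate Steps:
Function('C')(t) = Add(27, Mul(9, t)) (Function('C')(t) = Mul(Pow(-3, 2), Add(3, t)) = Mul(9, Add(3, t)) = Add(27, Mul(9, t)))
Function('p')(X, B) = Add(27, Mul(8, B), Mul(9, Pow(B, 2))) (Function('p')(X, B) = Add(Add(27, Mul(9, Add(Mul(B, B), B))), Mul(-1, B)) = Add(Add(27, Mul(9, Add(Pow(B, 2), B))), Mul(-1, B)) = Add(Add(27, Mul(9, Add(B, Pow(B, 2)))), Mul(-1, B)) = Add(Add(27, Add(Mul(9, B), Mul(9, Pow(B, 2)))), Mul(-1, B)) = Add(Add(27, Mul(9, B), Mul(9, Pow(B, 2))), Mul(-1, B)) = Add(27, Mul(8, B), Mul(9, Pow(B, 2))))
k = 520828 (k = Add(27, Mul(-1, -241), Mul(9, -241, Add(1, -241))) = Add(27, 241, Mul(9, -241, -240)) = Add(27, 241, 520560) = 520828)
Pow(k, -1) = Pow(520828, -1) = Rational(1, 520828)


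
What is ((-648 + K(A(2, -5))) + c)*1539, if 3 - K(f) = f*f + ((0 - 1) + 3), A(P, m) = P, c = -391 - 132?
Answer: -1806786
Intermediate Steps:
c = -523
K(f) = 1 - f² (K(f) = 3 - (f*f + ((0 - 1) + 3)) = 3 - (f² + (-1 + 3)) = 3 - (f² + 2) = 3 - (2 + f²) = 3 + (-2 - f²) = 1 - f²)
((-648 + K(A(2, -5))) + c)*1539 = ((-648 + (1 - 1*2²)) - 523)*1539 = ((-648 + (1 - 1*4)) - 523)*1539 = ((-648 + (1 - 4)) - 523)*1539 = ((-648 - 3) - 523)*1539 = (-651 - 523)*1539 = -1174*1539 = -1806786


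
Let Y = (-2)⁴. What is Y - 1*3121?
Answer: -3105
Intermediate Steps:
Y = 16
Y - 1*3121 = 16 - 1*3121 = 16 - 3121 = -3105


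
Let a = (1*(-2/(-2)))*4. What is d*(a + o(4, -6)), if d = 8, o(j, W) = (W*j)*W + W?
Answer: 1136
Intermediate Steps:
o(j, W) = W + j*W**2 (o(j, W) = j*W**2 + W = W + j*W**2)
a = 4 (a = (1*(-2*(-1/2)))*4 = (1*1)*4 = 1*4 = 4)
d*(a + o(4, -6)) = 8*(4 - 6*(1 - 6*4)) = 8*(4 - 6*(1 - 24)) = 8*(4 - 6*(-23)) = 8*(4 + 138) = 8*142 = 1136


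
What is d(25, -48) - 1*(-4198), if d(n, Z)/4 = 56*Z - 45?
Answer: -6734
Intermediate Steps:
d(n, Z) = -180 + 224*Z (d(n, Z) = 4*(56*Z - 45) = 4*(-45 + 56*Z) = -180 + 224*Z)
d(25, -48) - 1*(-4198) = (-180 + 224*(-48)) - 1*(-4198) = (-180 - 10752) + 4198 = -10932 + 4198 = -6734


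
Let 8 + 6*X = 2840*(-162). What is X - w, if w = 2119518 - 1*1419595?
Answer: -2329813/3 ≈ -7.7660e+5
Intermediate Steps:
w = 699923 (w = 2119518 - 1419595 = 699923)
X = -230044/3 (X = -4/3 + (2840*(-162))/6 = -4/3 + (1/6)*(-460080) = -4/3 - 76680 = -230044/3 ≈ -76681.)
X - w = -230044/3 - 1*699923 = -230044/3 - 699923 = -2329813/3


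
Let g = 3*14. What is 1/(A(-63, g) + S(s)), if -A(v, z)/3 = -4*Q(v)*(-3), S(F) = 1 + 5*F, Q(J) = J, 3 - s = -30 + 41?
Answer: 1/2229 ≈ 0.00044863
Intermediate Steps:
s = -8 (s = 3 - (-30 + 41) = 3 - 1*11 = 3 - 11 = -8)
g = 42
A(v, z) = -36*v (A(v, z) = -3*(-4*v)*(-3) = -36*v)
1/(A(-63, g) + S(s)) = 1/(-36*(-63) + (1 + 5*(-8))) = 1/(2268 + (1 - 40)) = 1/(2268 - 39) = 1/2229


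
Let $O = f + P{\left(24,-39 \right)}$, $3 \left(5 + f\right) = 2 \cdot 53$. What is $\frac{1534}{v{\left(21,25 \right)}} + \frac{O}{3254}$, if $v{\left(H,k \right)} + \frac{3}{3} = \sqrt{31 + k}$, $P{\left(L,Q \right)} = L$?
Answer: $\frac{14983873}{536910} + \frac{3068 \sqrt{14}}{55} \approx 236.62$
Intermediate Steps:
$v{\left(H,k \right)} = -1 + \sqrt{31 + k}$
$f = \frac{91}{3}$ ($f = -5 + \frac{2 \cdot 53}{3} = -5 + \frac{1}{3} \cdot 106 = -5 + \frac{106}{3} = \frac{91}{3} \approx 30.333$)
$O = \frac{163}{3}$ ($O = \frac{91}{3} + 24 = \frac{163}{3} \approx 54.333$)
$\frac{1534}{v{\left(21,25 \right)}} + \frac{O}{3254} = \frac{1534}{-1 + \sqrt{31 + 25}} + \frac{163}{3 \cdot 3254} = \frac{1534}{-1 + \sqrt{56}} + \frac{163}{3} \cdot \frac{1}{3254} = \frac{1534}{-1 + 2 \sqrt{14}} + \frac{163}{9762} = \frac{163}{9762} + \frac{1534}{-1 + 2 \sqrt{14}}$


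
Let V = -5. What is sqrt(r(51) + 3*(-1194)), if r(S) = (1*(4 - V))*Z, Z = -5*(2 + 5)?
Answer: 3*I*sqrt(433) ≈ 62.426*I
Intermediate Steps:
Z = -35 (Z = -5*7 = -35)
r(S) = -315 (r(S) = (1*(4 - 1*(-5)))*(-35) = (1*(4 + 5))*(-35) = (1*9)*(-35) = 9*(-35) = -315)
sqrt(r(51) + 3*(-1194)) = sqrt(-315 + 3*(-1194)) = sqrt(-315 - 3582) = sqrt(-3897) = 3*I*sqrt(433)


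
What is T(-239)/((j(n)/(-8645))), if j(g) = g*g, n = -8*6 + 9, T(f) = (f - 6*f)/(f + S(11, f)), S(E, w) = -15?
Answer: 794675/29718 ≈ 26.741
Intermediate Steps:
T(f) = -5*f/(-15 + f) (T(f) = (f - 6*f)/(f - 15) = (-5*f)/(-15 + f) = -5*f/(-15 + f))
n = -39 (n = -48 + 9 = -39)
j(g) = g²
T(-239)/((j(n)/(-8645))) = (-5*(-239)/(-15 - 239))/(((-39)²/(-8645))) = (-5*(-239)/(-254))/((1521*(-1/8645))) = (-5*(-239)*(-1/254))/(-117/665) = -1195/254*(-665/117) = 794675/29718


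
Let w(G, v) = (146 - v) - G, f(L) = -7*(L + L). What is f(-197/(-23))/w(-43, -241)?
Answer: -1379/4945 ≈ -0.27887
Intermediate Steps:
f(L) = -14*L
w(G, v) = 146 - G - v
f(-197/(-23))/w(-43, -241) = (-(-2758)/(-23))/(146 - 1*(-43) - 1*(-241)) = (-(-2758)*(-1)/23)/(146 + 43 + 241) = -14*197/23/430 = -2758/23*1/430 = -1379/4945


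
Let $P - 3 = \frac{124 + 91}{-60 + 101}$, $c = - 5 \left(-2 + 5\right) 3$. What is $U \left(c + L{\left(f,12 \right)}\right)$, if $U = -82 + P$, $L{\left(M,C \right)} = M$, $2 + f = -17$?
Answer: $\frac{193536}{41} \approx 4720.4$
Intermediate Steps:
$f = -19$ ($f = -2 - 17 = -19$)
$c = -45$ ($c = \left(-5\right) 3 \cdot 3 = \left(-15\right) 3 = -45$)
$P = \frac{338}{41}$ ($P = 3 + \frac{124 + 91}{-60 + 101} = 3 + \frac{215}{41} = \frac{338}{41} \approx 8.2439$)
$U = - \frac{3024}{41}$ ($U = -82 + \frac{338}{41} = - \frac{3024}{41} \approx -73.756$)
$U \left(c + L{\left(f,12 \right)}\right) = - \frac{3024 \left(-45 - 19\right)}{41} = \left(- \frac{3024}{41}\right) \left(-64\right) = \frac{193536}{41}$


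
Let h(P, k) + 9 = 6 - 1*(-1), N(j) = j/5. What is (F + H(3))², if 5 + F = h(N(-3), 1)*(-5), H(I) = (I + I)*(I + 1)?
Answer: 841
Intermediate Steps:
H(I) = 2*I*(1 + I) (H(I) = (2*I)*(1 + I) = 2*I*(1 + I))
N(j) = j/5 (N(j) = j*(⅕) = j/5)
h(P, k) = -2 (h(P, k) = -9 + (6 - 1*(-1)) = -9 + (6 + 1) = -9 + 7 = -2)
F = 5 (F = -5 - 2*(-5) = -5 + 10 = 5)
(F + H(3))² = (5 + 2*3*(1 + 3))² = (5 + 2*3*4)² = (5 + 24)² = 29² = 841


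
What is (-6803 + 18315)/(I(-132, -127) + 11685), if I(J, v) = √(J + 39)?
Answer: 22419620/22756553 - 5756*I*√93/68269659 ≈ 0.98519 - 0.00081308*I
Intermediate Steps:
I(J, v) = √(39 + J)
(-6803 + 18315)/(I(-132, -127) + 11685) = (-6803 + 18315)/(√(39 - 132) + 11685) = 11512/(√(-93) + 11685) = 11512/(I*√93 + 11685) = 11512/(11685 + I*√93)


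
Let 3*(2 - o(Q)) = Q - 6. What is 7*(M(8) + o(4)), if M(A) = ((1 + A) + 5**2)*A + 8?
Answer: 5936/3 ≈ 1978.7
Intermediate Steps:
M(A) = 8 + A*(26 + A) (M(A) = ((1 + A) + 25)*A + 8 = (26 + A)*A + 8 = A*(26 + A) + 8 = 8 + A*(26 + A))
o(Q) = 4 - Q/3 (o(Q) = 2 - (Q - 6)/3 = 2 - (-6 + Q)/3 = 2 + (2 - Q/3) = 4 - Q/3)
7*(M(8) + o(4)) = 7*((8 + 8**2 + 26*8) + (4 - 1/3*4)) = 7*((8 + 64 + 208) + (4 - 4/3)) = 7*(280 + 8/3) = 7*(848/3) = 5936/3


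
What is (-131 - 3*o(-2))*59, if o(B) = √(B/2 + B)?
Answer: -7729 - 177*I*√3 ≈ -7729.0 - 306.57*I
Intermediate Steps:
o(B) = √6*√B/2 (o(B) = √(B*(½) + B) = √(B/2 + B) = √(3*B/2) = √6*√B/2)
(-131 - 3*o(-2))*59 = (-131 - 3*√6*√(-2)/2)*59 = (-131 - 3*√6*I*√2/2)*59 = (-131 - 3*I*√3)*59 = -7729 - 177*I*√3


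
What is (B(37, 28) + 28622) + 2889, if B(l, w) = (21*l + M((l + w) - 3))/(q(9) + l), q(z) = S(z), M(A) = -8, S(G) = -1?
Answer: 1135165/36 ≈ 31532.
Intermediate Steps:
q(z) = -1
B(l, w) = (-8 + 21*l)/(-1 + l) (B(l, w) = (21*l - 8)/(-1 + l) = (-8 + 21*l)/(-1 + l))
(B(37, 28) + 28622) + 2889 = ((-8 + 21*37)/(-1 + 37) + 28622) + 2889 = ((-8 + 777)/36 + 28622) + 2889 = ((1/36)*769 + 28622) + 2889 = (769/36 + 28622) + 2889 = 1031161/36 + 2889 = 1135165/36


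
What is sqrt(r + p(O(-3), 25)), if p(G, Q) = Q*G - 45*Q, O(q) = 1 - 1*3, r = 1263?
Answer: 2*sqrt(22) ≈ 9.3808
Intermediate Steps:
O(q) = -2 (O(q) = 1 - 3 = -2)
p(G, Q) = -45*Q + G*Q (p(G, Q) = G*Q - 45*Q = -45*Q + G*Q)
sqrt(r + p(O(-3), 25)) = sqrt(1263 + 25*(-45 - 2)) = sqrt(1263 + 25*(-47)) = sqrt(1263 - 1175) = sqrt(88) = 2*sqrt(22)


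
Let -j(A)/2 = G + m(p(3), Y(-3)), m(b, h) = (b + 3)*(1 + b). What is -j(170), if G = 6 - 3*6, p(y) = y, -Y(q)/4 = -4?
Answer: 24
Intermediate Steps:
Y(q) = 16 (Y(q) = -4*(-4) = 16)
m(b, h) = (1 + b)*(3 + b) (m(b, h) = (3 + b)*(1 + b) = (1 + b)*(3 + b))
G = -12 (G = 6 - 18 = -12)
j(A) = -24 (j(A) = -2*(-12 + (3 + 3² + 4*3)) = -2*(-12 + (3 + 9 + 12)) = -2*(-12 + 24) = -2*12 = -24)
-j(170) = -1*(-24) = 24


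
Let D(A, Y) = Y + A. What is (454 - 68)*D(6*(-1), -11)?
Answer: -6562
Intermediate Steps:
D(A, Y) = A + Y
(454 - 68)*D(6*(-1), -11) = (454 - 68)*(6*(-1) - 11) = 386*(-6 - 11) = 386*(-17) = -6562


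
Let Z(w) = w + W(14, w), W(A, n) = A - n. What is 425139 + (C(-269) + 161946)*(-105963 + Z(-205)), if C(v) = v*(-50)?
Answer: -18582605665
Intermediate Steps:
C(v) = -50*v
Z(w) = 14 (Z(w) = w + (14 - w) = 14)
425139 + (C(-269) + 161946)*(-105963 + Z(-205)) = 425139 + (-50*(-269) + 161946)*(-105963 + 14) = 425139 + (13450 + 161946)*(-105949) = 425139 + 175396*(-105949) = 425139 - 18583030804 = -18582605665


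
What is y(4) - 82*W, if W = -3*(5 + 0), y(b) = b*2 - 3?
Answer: 1235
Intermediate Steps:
y(b) = -3 + 2*b (y(b) = 2*b - 3 = -3 + 2*b)
W = -15 (W = -3*5 = -15)
y(4) - 82*W = (-3 + 2*4) - 82*(-15) = (-3 + 8) + 1230 = 5 + 1230 = 1235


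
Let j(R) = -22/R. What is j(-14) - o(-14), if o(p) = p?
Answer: 109/7 ≈ 15.571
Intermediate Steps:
j(-14) - o(-14) = -22/(-14) - 1*(-14) = -22*(-1/14) + 14 = 11/7 + 14 = 109/7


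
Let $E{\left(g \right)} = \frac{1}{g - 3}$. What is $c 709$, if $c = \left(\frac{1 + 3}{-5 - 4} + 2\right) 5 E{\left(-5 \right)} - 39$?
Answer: $- \frac{1020251}{36} \approx -28340.0$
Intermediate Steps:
$E{\left(g \right)} = \frac{1}{-3 + g}$
$c = - \frac{1439}{36}$ ($c = \frac{\left(\frac{1 + 3}{-5 - 4} + 2\right) 5}{-3 - 5} - 39 = \frac{\left(\frac{4}{-9} + 2\right) 5}{-8} - 39 = \left(4 \left(- \frac{1}{9}\right) + 2\right) 5 \left(- \frac{1}{8}\right) - 39 = \left(- \frac{4}{9} + 2\right) 5 \left(- \frac{1}{8}\right) - 39 = \frac{14}{9} \cdot 5 \left(- \frac{1}{8}\right) - 39 = \frac{70}{9} \left(- \frac{1}{8}\right) - 39 = - \frac{35}{36} - 39 = - \frac{1439}{36} \approx -39.972$)
$c 709 = \left(- \frac{1439}{36}\right) 709 = - \frac{1020251}{36}$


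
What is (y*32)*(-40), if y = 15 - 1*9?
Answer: -7680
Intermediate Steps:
y = 6 (y = 15 - 9 = 6)
(y*32)*(-40) = (6*32)*(-40) = 192*(-40) = -7680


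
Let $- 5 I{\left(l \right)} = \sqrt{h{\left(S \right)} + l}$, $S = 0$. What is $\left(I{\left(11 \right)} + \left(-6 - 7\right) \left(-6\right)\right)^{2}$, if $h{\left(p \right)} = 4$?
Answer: $\frac{\left(390 - \sqrt{15}\right)^{2}}{25} \approx 5963.8$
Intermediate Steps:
$I{\left(l \right)} = - \frac{\sqrt{4 + l}}{5}$
$\left(I{\left(11 \right)} + \left(-6 - 7\right) \left(-6\right)\right)^{2} = \left(- \frac{\sqrt{4 + 11}}{5} + \left(-6 - 7\right) \left(-6\right)\right)^{2} = \left(- \frac{\sqrt{15}}{5} - -78\right)^{2} = \left(- \frac{\sqrt{15}}{5} + 78\right)^{2} = \left(78 - \frac{\sqrt{15}}{5}\right)^{2}$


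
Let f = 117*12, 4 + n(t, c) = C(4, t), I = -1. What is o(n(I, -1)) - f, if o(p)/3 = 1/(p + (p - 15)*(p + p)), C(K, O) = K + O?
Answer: -43521/31 ≈ -1403.9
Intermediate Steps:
n(t, c) = t (n(t, c) = -4 + (4 + t) = t)
o(p) = 3/(p + 2*p*(-15 + p)) (o(p) = 3/(p + (p - 15)*(p + p)) = 3/(p + (-15 + p)*(2*p)) = 3/(p + 2*p*(-15 + p)))
f = 1404
o(n(I, -1)) - f = 3/(-1*(-29 + 2*(-1))) - 1*1404 = 3*(-1)/(-29 - 2) - 1404 = 3*(-1)/(-31) - 1404 = 3*(-1)*(-1/31) - 1404 = 3/31 - 1404 = -43521/31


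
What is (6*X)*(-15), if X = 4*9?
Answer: -3240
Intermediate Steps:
X = 36
(6*X)*(-15) = (6*36)*(-15) = 216*(-15) = -3240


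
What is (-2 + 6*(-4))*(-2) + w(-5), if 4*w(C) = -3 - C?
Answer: 105/2 ≈ 52.500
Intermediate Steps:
w(C) = -3/4 - C/4 (w(C) = (-3 - C)/4 = -3/4 - C/4)
(-2 + 6*(-4))*(-2) + w(-5) = (-2 + 6*(-4))*(-2) + (-3/4 - 1/4*(-5)) = (-2 - 24)*(-2) + (-3/4 + 5/4) = -26*(-2) + 1/2 = 52 + 1/2 = 105/2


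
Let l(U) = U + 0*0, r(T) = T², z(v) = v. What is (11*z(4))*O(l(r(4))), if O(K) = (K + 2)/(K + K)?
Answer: 99/4 ≈ 24.750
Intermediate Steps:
l(U) = U (l(U) = U + 0 = U)
O(K) = (2 + K)/(2*K) (O(K) = (2 + K)/((2*K)) = (2 + K)*(1/(2*K)) = (2 + K)/(2*K))
(11*z(4))*O(l(r(4))) = (11*4)*((2 + 4²)/(2*(4²))) = 44*((½)*(2 + 16)/16) = 44*((½)*(1/16)*18) = 44*(9/16) = 99/4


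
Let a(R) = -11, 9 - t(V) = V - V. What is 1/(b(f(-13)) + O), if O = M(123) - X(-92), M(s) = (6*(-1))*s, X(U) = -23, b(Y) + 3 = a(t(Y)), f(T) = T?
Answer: -1/729 ≈ -0.0013717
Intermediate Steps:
t(V) = 9 (t(V) = 9 - (V - V) = 9 - 1*0 = 9 + 0 = 9)
b(Y) = -14 (b(Y) = -3 - 11 = -14)
M(s) = -6*s
O = -715 (O = -6*123 - 1*(-23) = -738 + 23 = -715)
1/(b(f(-13)) + O) = 1/(-14 - 715) = 1/(-729) = -1/729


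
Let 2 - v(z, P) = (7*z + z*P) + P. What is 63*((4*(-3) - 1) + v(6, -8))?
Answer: 189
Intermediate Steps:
v(z, P) = 2 - P - 7*z - P*z (v(z, P) = 2 - ((7*z + z*P) + P) = 2 - ((7*z + P*z) + P) = 2 - (P + 7*z + P*z) = 2 + (-P - 7*z - P*z) = 2 - P - 7*z - P*z)
63*((4*(-3) - 1) + v(6, -8)) = 63*((4*(-3) - 1) + (2 - 1*(-8) - 7*6 - 1*(-8)*6)) = 63*((-12 - 1) + (2 + 8 - 42 + 48)) = 63*(-13 + 16) = 63*3 = 189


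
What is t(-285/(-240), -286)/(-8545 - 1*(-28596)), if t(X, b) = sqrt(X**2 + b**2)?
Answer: sqrt(20940137)/320816 ≈ 0.014264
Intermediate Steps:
t(-285/(-240), -286)/(-8545 - 1*(-28596)) = sqrt((-285/(-240))**2 + (-286)**2)/(-8545 - 1*(-28596)) = sqrt((-285*(-1/240))**2 + 81796)/(-8545 + 28596) = sqrt((19/16)**2 + 81796)/20051 = sqrt(361/256 + 81796)*(1/20051) = sqrt(20940137/256)*(1/20051) = (sqrt(20940137)/16)*(1/20051) = sqrt(20940137)/320816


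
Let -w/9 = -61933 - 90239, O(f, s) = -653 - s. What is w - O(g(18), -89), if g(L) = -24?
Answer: 1370112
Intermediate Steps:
w = 1369548 (w = -9*(-61933 - 90239) = -9*(-152172) = 1369548)
w - O(g(18), -89) = 1369548 - (-653 - 1*(-89)) = 1369548 - (-653 + 89) = 1369548 - 1*(-564) = 1369548 + 564 = 1370112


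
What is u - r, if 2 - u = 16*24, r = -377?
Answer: -5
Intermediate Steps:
u = -382 (u = 2 - 16*24 = 2 - 1*384 = 2 - 384 = -382)
u - r = -382 - 1*(-377) = -382 + 377 = -5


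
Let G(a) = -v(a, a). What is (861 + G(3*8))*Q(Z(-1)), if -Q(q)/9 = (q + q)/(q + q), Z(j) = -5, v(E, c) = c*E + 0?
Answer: -2565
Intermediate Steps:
v(E, c) = E*c (v(E, c) = E*c + 0 = E*c)
Q(q) = -9 (Q(q) = -9*(q + q)/(q + q) = -9*2*q/(2*q) = -9*2*q*1/(2*q) = -9*1 = -9)
G(a) = -a² (G(a) = -a*a = -a²)
(861 + G(3*8))*Q(Z(-1)) = (861 - (3*8)²)*(-9) = (861 - 1*24²)*(-9) = (861 - 1*576)*(-9) = (861 - 576)*(-9) = 285*(-9) = -2565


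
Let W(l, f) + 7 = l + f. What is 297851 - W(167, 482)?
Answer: 297209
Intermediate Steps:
W(l, f) = -7 + f + l (W(l, f) = -7 + (l + f) = -7 + (f + l) = -7 + f + l)
297851 - W(167, 482) = 297851 - (-7 + 482 + 167) = 297851 - 1*642 = 297851 - 642 = 297209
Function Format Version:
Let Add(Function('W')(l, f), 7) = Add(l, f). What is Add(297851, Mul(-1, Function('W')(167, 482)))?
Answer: 297209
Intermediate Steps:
Function('W')(l, f) = Add(-7, f, l) (Function('W')(l, f) = Add(-7, Add(l, f)) = Add(-7, Add(f, l)) = Add(-7, f, l))
Add(297851, Mul(-1, Function('W')(167, 482))) = Add(297851, Mul(-1, Add(-7, 482, 167))) = Add(297851, Mul(-1, 642)) = Add(297851, -642) = 297209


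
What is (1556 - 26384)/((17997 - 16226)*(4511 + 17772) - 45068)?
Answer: -8276/13139375 ≈ -0.00062986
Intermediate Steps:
(1556 - 26384)/((17997 - 16226)*(4511 + 17772) - 45068) = -24828/(1771*22283 - 45068) = -24828/(39463193 - 45068) = -24828/39418125 = -24828*1/39418125 = -8276/13139375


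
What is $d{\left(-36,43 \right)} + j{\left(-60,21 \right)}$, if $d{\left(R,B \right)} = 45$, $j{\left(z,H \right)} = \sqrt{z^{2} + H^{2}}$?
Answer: $45 + 3 \sqrt{449} \approx 108.57$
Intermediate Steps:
$j{\left(z,H \right)} = \sqrt{H^{2} + z^{2}}$
$d{\left(-36,43 \right)} + j{\left(-60,21 \right)} = 45 + \sqrt{21^{2} + \left(-60\right)^{2}} = 45 + \sqrt{441 + 3600} = 45 + \sqrt{4041} = 45 + 3 \sqrt{449}$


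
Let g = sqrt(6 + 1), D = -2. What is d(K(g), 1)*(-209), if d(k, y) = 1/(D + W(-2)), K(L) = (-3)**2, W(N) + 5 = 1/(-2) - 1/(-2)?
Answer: 209/7 ≈ 29.857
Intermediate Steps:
W(N) = -5 (W(N) = -5 + (1/(-2) - 1/(-2)) = -5 + (1*(-1/2) - 1*(-1/2)) = -5 + (-1/2 + 1/2) = -5 + 0 = -5)
g = sqrt(7) ≈ 2.6458
K(L) = 9
d(k, y) = -1/7 (d(k, y) = 1/(-2 - 5) = 1/(-7) = -1/7)
d(K(g), 1)*(-209) = -1/7*(-209) = 209/7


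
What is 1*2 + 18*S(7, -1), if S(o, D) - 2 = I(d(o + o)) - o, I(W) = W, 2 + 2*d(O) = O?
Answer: 20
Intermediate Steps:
d(O) = -1 + O/2
S(o, D) = 1 (S(o, D) = 2 + ((-1 + (o + o)/2) - o) = 2 + ((-1 + (2*o)/2) - o) = 2 + ((-1 + o) - o) = 2 - 1 = 1)
1*2 + 18*S(7, -1) = 1*2 + 18*1 = 2 + 18 = 20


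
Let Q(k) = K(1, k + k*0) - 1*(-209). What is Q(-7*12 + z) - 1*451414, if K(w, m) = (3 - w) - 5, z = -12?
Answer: -451208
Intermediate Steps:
K(w, m) = -2 - w
Q(k) = 206 (Q(k) = (-2 - 1*1) - 1*(-209) = (-2 - 1) + 209 = -3 + 209 = 206)
Q(-7*12 + z) - 1*451414 = 206 - 1*451414 = 206 - 451414 = -451208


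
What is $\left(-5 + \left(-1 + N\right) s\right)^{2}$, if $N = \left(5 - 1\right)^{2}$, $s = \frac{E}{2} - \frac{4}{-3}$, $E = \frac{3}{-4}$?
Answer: $\frac{5625}{64} \approx 87.891$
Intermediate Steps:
$E = - \frac{3}{4}$ ($E = 3 \left(- \frac{1}{4}\right) = - \frac{3}{4} \approx -0.75$)
$s = \frac{23}{24}$ ($s = - \frac{3}{4 \cdot 2} - \frac{4}{-3} = \left(- \frac{3}{4}\right) \frac{1}{2} - - \frac{4}{3} = - \frac{3}{8} + \frac{4}{3} = \frac{23}{24} \approx 0.95833$)
$N = 16$ ($N = 4^{2} = 16$)
$\left(-5 + \left(-1 + N\right) s\right)^{2} = \left(-5 + \left(-1 + 16\right) \frac{23}{24}\right)^{2} = \left(-5 + 15 \cdot \frac{23}{24}\right)^{2} = \left(-5 + \frac{115}{8}\right)^{2} = \left(\frac{75}{8}\right)^{2} = \frac{5625}{64}$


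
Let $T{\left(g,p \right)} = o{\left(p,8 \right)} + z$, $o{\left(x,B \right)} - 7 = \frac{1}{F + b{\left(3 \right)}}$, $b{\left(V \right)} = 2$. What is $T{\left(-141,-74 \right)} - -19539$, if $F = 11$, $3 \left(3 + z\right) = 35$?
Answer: $\frac{762635}{39} \approx 19555.0$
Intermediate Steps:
$z = \frac{26}{3}$ ($z = -3 + \frac{1}{3} \cdot 35 = -3 + \frac{35}{3} = \frac{26}{3} \approx 8.6667$)
$o{\left(x,B \right)} = \frac{92}{13}$ ($o{\left(x,B \right)} = 7 + \frac{1}{11 + 2} = 7 + \frac{1}{13} = \frac{92}{13}$)
$T{\left(g,p \right)} = \frac{614}{39}$ ($T{\left(g,p \right)} = \frac{92}{13} + \frac{26}{3} = \frac{614}{39}$)
$T{\left(-141,-74 \right)} - -19539 = \frac{614}{39} - -19539 = \frac{614}{39} + 19539 = \frac{762635}{39}$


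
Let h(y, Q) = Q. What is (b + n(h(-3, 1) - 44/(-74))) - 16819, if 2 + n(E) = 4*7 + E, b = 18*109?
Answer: -548688/37 ≈ -14829.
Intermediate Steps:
b = 1962
n(E) = 26 + E (n(E) = -2 + (4*7 + E) = -2 + (28 + E) = 26 + E)
(b + n(h(-3, 1) - 44/(-74))) - 16819 = (1962 + (26 + (1 - 44/(-74)))) - 16819 = (1962 + (26 + (1 - 44*(-1)/74))) - 16819 = (1962 + (26 + (1 - 1*(-22/37)))) - 16819 = (1962 + (26 + (1 + 22/37))) - 16819 = (1962 + (26 + 59/37)) - 16819 = (1962 + 1021/37) - 16819 = 73615/37 - 16819 = -548688/37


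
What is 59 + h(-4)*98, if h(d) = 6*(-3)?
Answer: -1705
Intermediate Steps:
h(d) = -18
59 + h(-4)*98 = 59 - 18*98 = 59 - 1764 = -1705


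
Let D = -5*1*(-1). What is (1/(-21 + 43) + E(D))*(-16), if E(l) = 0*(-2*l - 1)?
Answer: -8/11 ≈ -0.72727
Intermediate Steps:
D = 5 (D = -5*(-1) = 5)
E(l) = 0 (E(l) = 0*(-1 - 2*l) = 0)
(1/(-21 + 43) + E(D))*(-16) = (1/(-21 + 43) + 0)*(-16) = (1/22 + 0)*(-16) = (1/22)*(-16) = -8/11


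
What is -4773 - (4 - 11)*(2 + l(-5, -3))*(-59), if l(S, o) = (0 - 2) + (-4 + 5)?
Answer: -5186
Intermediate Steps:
l(S, o) = -1 (l(S, o) = -2 + 1 = -1)
-4773 - (4 - 11)*(2 + l(-5, -3))*(-59) = -4773 - (4 - 11)*(2 - 1)*(-59) = -4773 - (-7*1)*(-59) = -4773 - (-7)*(-59) = -4773 - 1*413 = -4773 - 413 = -5186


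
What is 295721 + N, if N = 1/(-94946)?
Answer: 28077526065/94946 ≈ 2.9572e+5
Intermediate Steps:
N = -1/94946 ≈ -1.0532e-5
295721 + N = 295721 - 1/94946 = 28077526065/94946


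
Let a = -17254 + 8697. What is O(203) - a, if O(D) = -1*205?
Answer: 8352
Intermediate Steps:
O(D) = -205
a = -8557
O(203) - a = -205 - 1*(-8557) = -205 + 8557 = 8352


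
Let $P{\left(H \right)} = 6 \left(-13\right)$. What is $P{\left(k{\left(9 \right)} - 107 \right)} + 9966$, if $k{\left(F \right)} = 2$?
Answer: $9888$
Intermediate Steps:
$P{\left(H \right)} = -78$
$P{\left(k{\left(9 \right)} - 107 \right)} + 9966 = -78 + 9966 = 9888$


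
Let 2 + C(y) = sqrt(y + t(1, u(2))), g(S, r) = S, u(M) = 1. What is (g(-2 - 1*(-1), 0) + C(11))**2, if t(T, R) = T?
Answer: 21 - 12*sqrt(3) ≈ 0.21539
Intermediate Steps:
C(y) = -2 + sqrt(1 + y) (C(y) = -2 + sqrt(y + 1) = -2 + sqrt(1 + y))
(g(-2 - 1*(-1), 0) + C(11))**2 = ((-2 - 1*(-1)) + (-2 + sqrt(1 + 11)))**2 = ((-2 + 1) + (-2 + sqrt(12)))**2 = (-1 + (-2 + 2*sqrt(3)))**2 = (-3 + 2*sqrt(3))**2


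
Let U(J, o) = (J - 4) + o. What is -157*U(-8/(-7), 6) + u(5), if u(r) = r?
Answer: -3419/7 ≈ -488.43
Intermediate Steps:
U(J, o) = -4 + J + o (U(J, o) = (-4 + J) + o = -4 + J + o)
-157*U(-8/(-7), 6) + u(5) = -157*(-4 - 8/(-7) + 6) + 5 = -157*(-4 - 8*(-⅐) + 6) + 5 = -157*(-4 + 8/7 + 6) + 5 = -157*22/7 + 5 = -3454/7 + 5 = -3419/7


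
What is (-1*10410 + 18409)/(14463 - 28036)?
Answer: -7999/13573 ≈ -0.58933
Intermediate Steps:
(-1*10410 + 18409)/(14463 - 28036) = (-10410 + 18409)/(-13573) = 7999*(-1/13573) = -7999/13573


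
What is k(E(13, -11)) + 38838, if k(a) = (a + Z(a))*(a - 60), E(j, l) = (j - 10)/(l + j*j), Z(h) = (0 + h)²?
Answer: 153184612065/3944312 ≈ 38837.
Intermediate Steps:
Z(h) = h²
E(j, l) = (-10 + j)/(l + j²)
k(a) = (-60 + a)*(a + a²) (k(a) = (a + a²)*(a - 60) = (a + a²)*(-60 + a) = (-60 + a)*(a + a²))
k(E(13, -11)) + 38838 = ((-10 + 13)/(-11 + 13²))*(-60 + ((-10 + 13)/(-11 + 13²))² - 59*(-10 + 13)/(-11 + 13²)) + 38838 = (3/(-11 + 169))*(-60 + (3/(-11 + 169))² - 59*3/(-11 + 169)) + 38838 = (3/158)*(-60 + (3/158)² - 59*3/158) + 38838 = ((1/158)*3)*(-60 + ((1/158)*3)² - 59*3/158) + 38838 = 3*(-60 + (3/158)² - 59*3/158)/158 + 38838 = 3*(-60 + 9/24964 - 177/158)/158 + 38838 = (3/158)*(-1525797/24964) + 38838 = -4577391/3944312 + 38838 = 153184612065/3944312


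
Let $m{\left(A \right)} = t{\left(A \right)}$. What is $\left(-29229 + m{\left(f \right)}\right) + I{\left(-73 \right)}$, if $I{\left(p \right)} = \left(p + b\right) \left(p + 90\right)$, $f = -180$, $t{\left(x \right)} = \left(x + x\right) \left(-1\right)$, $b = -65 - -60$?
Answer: $-30195$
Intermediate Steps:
$b = -5$ ($b = -65 + 60 = -5$)
$t{\left(x \right)} = - 2 x$ ($t{\left(x \right)} = 2 x \left(-1\right) = - 2 x$)
$m{\left(A \right)} = - 2 A$
$I{\left(p \right)} = \left(-5 + p\right) \left(90 + p\right)$ ($I{\left(p \right)} = \left(p - 5\right) \left(p + 90\right) = \left(-5 + p\right) \left(90 + p\right)$)
$\left(-29229 + m{\left(f \right)}\right) + I{\left(-73 \right)} = \left(-29229 - -360\right) + \left(-450 + \left(-73\right)^{2} + 85 \left(-73\right)\right) = \left(-29229 + 360\right) - 1326 = -28869 - 1326 = -30195$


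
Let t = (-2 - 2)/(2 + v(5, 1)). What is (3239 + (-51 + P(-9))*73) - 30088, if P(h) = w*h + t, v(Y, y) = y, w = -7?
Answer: -78211/3 ≈ -26070.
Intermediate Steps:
t = -4/3 (t = (-2 - 2)/(2 + 1) = -4/3 ≈ -1.3333)
P(h) = -4/3 - 7*h (P(h) = -7*h - 4/3 = -4/3 - 7*h)
(3239 + (-51 + P(-9))*73) - 30088 = (3239 + (-51 + (-4/3 - 7*(-9)))*73) - 30088 = (3239 + (-51 + (-4/3 + 63))*73) - 30088 = (3239 + (-51 + 185/3)*73) - 30088 = (3239 + (32/3)*73) - 30088 = (3239 + 2336/3) - 30088 = 12053/3 - 30088 = -78211/3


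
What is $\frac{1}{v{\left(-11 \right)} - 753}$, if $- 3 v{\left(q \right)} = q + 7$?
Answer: $- \frac{3}{2255} \approx -0.0013304$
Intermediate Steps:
$v{\left(q \right)} = - \frac{7}{3} - \frac{q}{3}$ ($v{\left(q \right)} = - \frac{q + 7}{3} = - \frac{7 + q}{3} = - \frac{7}{3} - \frac{q}{3}$)
$\frac{1}{v{\left(-11 \right)} - 753} = \frac{1}{\left(- \frac{7}{3} - - \frac{11}{3}\right) - 753} = \frac{1}{\left(- \frac{7}{3} + \frac{11}{3}\right) - 753} = \frac{1}{\frac{4}{3} - 753} = \frac{1}{- \frac{2255}{3}} = - \frac{3}{2255}$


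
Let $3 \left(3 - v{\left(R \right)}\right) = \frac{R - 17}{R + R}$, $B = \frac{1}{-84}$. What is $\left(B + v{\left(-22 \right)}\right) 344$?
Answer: $\frac{213968}{231} \approx 926.27$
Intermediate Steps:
$B = - \frac{1}{84} \approx -0.011905$
$v{\left(R \right)} = 3 - \frac{-17 + R}{6 R}$ ($v{\left(R \right)} = 3 - \frac{\left(R - 17\right) \frac{1}{R + R}}{3} = 3 - \frac{\left(-17 + R\right) \frac{1}{2 R}}{3} = 3 - \frac{\frac{1}{2} \frac{1}{R} \left(-17 + R\right)}{3} = 3 - \frac{-17 + R}{6 R}$)
$\left(B + v{\left(-22 \right)}\right) 344 = \left(- \frac{1}{84} + \frac{17 \left(1 - 22\right)}{6 \left(-22\right)}\right) 344 = \left(- \frac{1}{84} + \frac{17}{6} \left(- \frac{1}{22}\right) \left(-21\right)\right) 344 = \left(- \frac{1}{84} + \frac{119}{44}\right) 344 = \frac{622}{231} \cdot 344 = \frac{213968}{231}$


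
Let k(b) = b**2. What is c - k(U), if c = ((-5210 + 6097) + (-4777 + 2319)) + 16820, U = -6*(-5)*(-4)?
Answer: 849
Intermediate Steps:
U = -120 (U = 30*(-4) = -120)
c = 15249 (c = (887 - 2458) + 16820 = -1571 + 16820 = 15249)
c - k(U) = 15249 - 1*(-120)**2 = 15249 - 1*14400 = 15249 - 14400 = 849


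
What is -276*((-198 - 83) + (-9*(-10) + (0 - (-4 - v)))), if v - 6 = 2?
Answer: 49404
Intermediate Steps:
v = 8 (v = 6 + 2 = 8)
-276*((-198 - 83) + (-9*(-10) + (0 - (-4 - v)))) = -276*((-198 - 83) + (-9*(-10) + (0 - (-4 - 1*8)))) = -276*(-281 + (90 + (0 - (-4 - 8)))) = -276*(-281 + (90 + (0 - 1*(-12)))) = -276*(-281 + (90 + (0 + 12))) = -276*(-281 + (90 + 12)) = -276*(-281 + 102) = -276*(-179) = 49404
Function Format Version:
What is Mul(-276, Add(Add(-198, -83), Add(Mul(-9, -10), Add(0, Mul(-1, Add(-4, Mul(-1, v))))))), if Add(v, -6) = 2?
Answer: 49404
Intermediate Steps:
v = 8 (v = Add(6, 2) = 8)
Mul(-276, Add(Add(-198, -83), Add(Mul(-9, -10), Add(0, Mul(-1, Add(-4, Mul(-1, v))))))) = Mul(-276, Add(Add(-198, -83), Add(Mul(-9, -10), Add(0, Mul(-1, Add(-4, Mul(-1, 8))))))) = Mul(-276, Add(-281, Add(90, Add(0, Mul(-1, Add(-4, -8)))))) = Mul(-276, Add(-281, Add(90, Add(0, Mul(-1, -12))))) = Mul(-276, Add(-281, Add(90, Add(0, 12)))) = Mul(-276, Add(-281, Add(90, 12))) = Mul(-276, Add(-281, 102)) = Mul(-276, -179) = 49404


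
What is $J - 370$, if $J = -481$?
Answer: $-851$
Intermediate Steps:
$J - 370 = -481 - 370 = -851$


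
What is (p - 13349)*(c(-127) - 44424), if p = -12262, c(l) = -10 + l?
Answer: 1141251771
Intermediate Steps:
(p - 13349)*(c(-127) - 44424) = (-12262 - 13349)*((-10 - 127) - 44424) = -25611*(-137 - 44424) = -25611*(-44561) = 1141251771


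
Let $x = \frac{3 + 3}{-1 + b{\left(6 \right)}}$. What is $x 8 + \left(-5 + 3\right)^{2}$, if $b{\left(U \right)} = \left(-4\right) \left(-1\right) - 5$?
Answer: $-20$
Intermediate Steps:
$b{\left(U \right)} = -1$ ($b{\left(U \right)} = 4 - 5 = -1$)
$x = -3$ ($x = \frac{3 + 3}{-1 - 1} = \frac{6}{-2} = 6 \left(- \frac{1}{2}\right) = -3$)
$x 8 + \left(-5 + 3\right)^{2} = \left(-3\right) 8 + \left(-5 + 3\right)^{2} = -24 + \left(-2\right)^{2} = -24 + 4 = -20$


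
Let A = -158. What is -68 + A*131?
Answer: -20766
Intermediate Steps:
-68 + A*131 = -68 - 158*131 = -68 - 20698 = -20766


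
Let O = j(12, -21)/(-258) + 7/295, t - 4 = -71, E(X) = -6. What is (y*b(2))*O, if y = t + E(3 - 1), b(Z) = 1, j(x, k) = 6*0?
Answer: -511/295 ≈ -1.7322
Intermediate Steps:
j(x, k) = 0
t = -67 (t = 4 - 71 = -67)
O = 7/295 (O = 0/(-258) + 7/295 = 0*(-1/258) + 7*(1/295) = 0 + 7/295 = 7/295 ≈ 0.023729)
y = -73 (y = -67 - 6 = -73)
(y*b(2))*O = -73*1*(7/295) = -73*7/295 = -511/295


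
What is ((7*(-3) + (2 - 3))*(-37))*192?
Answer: 156288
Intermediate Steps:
((7*(-3) + (2 - 3))*(-37))*192 = ((-21 - 1)*(-37))*192 = -22*(-37)*192 = 814*192 = 156288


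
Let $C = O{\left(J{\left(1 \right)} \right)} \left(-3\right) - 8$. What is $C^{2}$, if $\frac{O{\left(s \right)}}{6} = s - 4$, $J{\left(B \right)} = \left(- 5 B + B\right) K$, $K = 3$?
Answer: $78400$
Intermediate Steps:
$J{\left(B \right)} = - 12 B$ ($J{\left(B \right)} = \left(- 5 B + B\right) 3 = - 4 B 3 = - 12 B$)
$O{\left(s \right)} = -24 + 6 s$ ($O{\left(s \right)} = 6 \left(s - 4\right) = 6 \left(-4 + s\right) = -24 + 6 s$)
$C = 280$ ($C = \left(-24 + 6 \left(\left(-12\right) 1\right)\right) \left(-3\right) - 8 = \left(-24 + 6 \left(-12\right)\right) \left(-3\right) - 8 = \left(-24 - 72\right) \left(-3\right) - 8 = \left(-96\right) \left(-3\right) - 8 = 288 - 8 = 280$)
$C^{2} = 280^{2} = 78400$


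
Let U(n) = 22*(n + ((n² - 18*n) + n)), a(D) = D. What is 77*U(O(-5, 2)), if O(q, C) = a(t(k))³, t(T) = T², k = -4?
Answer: 28309585920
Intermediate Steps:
O(q, C) = 4096 (O(q, C) = ((-4)²)³ = 16³ = 4096)
U(n) = -352*n + 22*n² (U(n) = 22*(n + (n² - 17*n)) = 22*(n² - 16*n) = -352*n + 22*n²)
77*U(O(-5, 2)) = 77*(22*4096*(-16 + 4096)) = 77*(22*4096*4080) = 77*367656960 = 28309585920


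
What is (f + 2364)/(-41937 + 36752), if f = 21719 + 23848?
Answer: -47931/5185 ≈ -9.2442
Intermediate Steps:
f = 45567
(f + 2364)/(-41937 + 36752) = (45567 + 2364)/(-41937 + 36752) = 47931/(-5185) = 47931*(-1/5185) = -47931/5185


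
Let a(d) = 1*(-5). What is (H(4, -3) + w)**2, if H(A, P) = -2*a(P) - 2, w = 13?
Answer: 441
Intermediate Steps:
a(d) = -5
H(A, P) = 8 (H(A, P) = -2*(-5) - 2 = 10 - 2 = 8)
(H(4, -3) + w)**2 = (8 + 13)**2 = 21**2 = 441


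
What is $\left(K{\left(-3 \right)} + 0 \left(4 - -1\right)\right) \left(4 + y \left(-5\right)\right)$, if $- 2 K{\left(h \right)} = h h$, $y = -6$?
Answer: $-153$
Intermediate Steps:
$K{\left(h \right)} = - \frac{h^{2}}{2}$ ($K{\left(h \right)} = - \frac{h h}{2} = - \frac{h^{2}}{2}$)
$\left(K{\left(-3 \right)} + 0 \left(4 - -1\right)\right) \left(4 + y \left(-5\right)\right) = \left(- \frac{\left(-3\right)^{2}}{2} + 0 \left(4 - -1\right)\right) \left(4 - -30\right) = \left(\left(- \frac{1}{2}\right) 9 + 0 \left(4 + 1\right)\right) \left(4 + 30\right) = \left(- \frac{9}{2} + 0 \cdot 5\right) 34 = \left(- \frac{9}{2} + 0\right) 34 = \left(- \frac{9}{2}\right) 34 = -153$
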